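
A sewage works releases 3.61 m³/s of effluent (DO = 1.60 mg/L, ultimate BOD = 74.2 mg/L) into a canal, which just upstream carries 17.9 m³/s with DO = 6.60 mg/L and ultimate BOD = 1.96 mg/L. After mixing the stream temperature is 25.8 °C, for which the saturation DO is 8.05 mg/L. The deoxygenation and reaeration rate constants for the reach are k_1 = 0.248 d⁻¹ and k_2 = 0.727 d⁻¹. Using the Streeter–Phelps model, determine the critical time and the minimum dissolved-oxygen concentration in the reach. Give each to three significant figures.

t_c ≈ 1.46 d; minimum DO ≈ 4.70 mg/L

Mixed DO = (17.9×6.60 + 3.61×1.60)/(17.9+3.61) = 123.9/21.51 = 5.761 mg/L.
Mixed L₀ = (17.9×1.96 + 3.61×74.2)/(21.51) = 302.9/21.51 = 14.08 mg/L.
Initial deficit D₀ = C_s − DO₀ = 8.05 − 5.761 = 2.289 mg/L.
t_c = (1/0.4790) ln[(0.727/0.248)(1 − 2.289×0.4790/(0.248×14.08))] = 2.088 × ln(2.011) = 1.459 d.
D_c = (0.248/0.727) × 14.08 × e^(−0.248×1.459) = 0.3411 × 14.08 × 0.6964 = 3.346 mg/L.
Minimum DO = 8.05 − 3.346 = 4.704 mg/L.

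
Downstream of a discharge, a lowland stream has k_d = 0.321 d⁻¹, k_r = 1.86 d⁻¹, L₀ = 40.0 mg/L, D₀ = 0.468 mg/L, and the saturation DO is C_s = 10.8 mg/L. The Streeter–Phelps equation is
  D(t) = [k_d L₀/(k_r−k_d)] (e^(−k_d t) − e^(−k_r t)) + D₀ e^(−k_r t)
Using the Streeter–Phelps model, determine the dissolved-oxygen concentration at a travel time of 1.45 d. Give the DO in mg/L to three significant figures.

DO ≈ 6.09 mg/L

k_d L₀/(k_r−k_d) = 0.321×40.0/(1.86−0.321) = 12.84/1.539 = 8.343 mg/L.
e^(−k_d t) = e^(−0.321×1.450) = 0.6279; e^(−k_r t) = e^(−1.86×1.450) = 0.06741.
D = 8.343 × (0.6279 − 0.06741) + 0.468 × 0.06741 = 4.676 + 0.03155 = 4.707 mg/L.
DO = C_s − D = 10.8 − 4.707 = 6.093 mg/L.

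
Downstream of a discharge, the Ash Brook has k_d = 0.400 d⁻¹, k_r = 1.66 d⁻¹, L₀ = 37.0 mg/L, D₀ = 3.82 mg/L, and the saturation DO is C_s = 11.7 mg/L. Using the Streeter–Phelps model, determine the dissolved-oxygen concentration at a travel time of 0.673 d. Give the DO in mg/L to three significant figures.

DO ≈ 5.32 mg/L

k_d L₀/(k_r−k_d) = 0.400×37.0/(1.66−0.400) = 14.80/1.260 = 11.75 mg/L.
e^(−k_d t) = e^(−0.400×0.6730) = 0.7640; e^(−k_r t) = e^(−1.66×0.6730) = 0.3272.
D = 11.75 × (0.7640 − 0.3272) + 3.82 × 0.3272 = 5.131 + 1.250 = 6.380 mg/L.
DO = C_s − D = 11.7 − 6.380 = 5.320 mg/L.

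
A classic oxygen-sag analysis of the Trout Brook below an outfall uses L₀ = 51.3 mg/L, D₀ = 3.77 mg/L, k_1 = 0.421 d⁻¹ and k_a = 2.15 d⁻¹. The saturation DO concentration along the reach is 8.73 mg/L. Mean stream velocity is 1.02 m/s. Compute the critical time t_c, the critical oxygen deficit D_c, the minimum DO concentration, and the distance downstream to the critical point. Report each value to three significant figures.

t_c ≈ 0.735 d; D_c ≈ 7.37 mg/L; min DO ≈ 1.36 mg/L; x_c ≈ 64.8 km

With k_a/k_1 = 5.107 and 1 − D₀(k_a−k_1)/(k_1 L₀) = 0.6982,
t_c = ln(5.107 × 0.6982) / (2.15 − 0.421) = ln(3.566) / 1.729 = 1.271/1.729 = 0.7353 d.
D_c = (k_1/k_a) L₀ e^(−k_1 t_c) = (0.421/2.15) × 51.3 × e^(−0.421×0.7353) = 0.1958 × 51.3 × 0.7338 = 7.371 mg/L.
Minimum DO = C_s − D_c = 8.73 − 7.371 = 1.359 mg/L.
x_c = v t_c = 1.02 m/s × 0.7353 d × 86400 s/d = 64800 m ≈ 64.8 km.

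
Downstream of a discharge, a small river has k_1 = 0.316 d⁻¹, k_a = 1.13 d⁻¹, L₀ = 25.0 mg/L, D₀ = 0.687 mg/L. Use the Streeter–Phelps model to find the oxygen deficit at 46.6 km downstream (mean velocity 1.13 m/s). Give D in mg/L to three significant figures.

Travel time t = x/v = 46.6 km / (1.13 m/s) = 46600 m / 1.13 m/s = 41240 s = 0.4773 d.
k_1 L₀/(k_a−k_1) = 0.316×25.0/(1.13−0.316) = 7.900/0.8140 = 9.705 mg/L.
e^(−k_1 t) = e^(−0.316×0.4773) = 0.8600; e^(−k_a t) = e^(−1.13×0.4773) = 0.5831.
D = 9.705 × (0.8600 − 0.5831) + 0.687 × 0.5831 = 2.687 + 0.4006 = 3.088 mg/L.

D ≈ 3.09 mg/L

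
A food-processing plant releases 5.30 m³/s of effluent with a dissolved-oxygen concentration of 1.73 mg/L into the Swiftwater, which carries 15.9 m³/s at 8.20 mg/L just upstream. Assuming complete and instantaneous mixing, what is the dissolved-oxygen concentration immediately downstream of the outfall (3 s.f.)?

6.58 mg/L

Flow-weighted mixing: C = (Q_r C_r + Q_w C_w)/(Q_r + Q_w)
= (15.9×8.20 + 5.30×1.73)/(15.9 + 5.30) = 139.5/21.20 = 6.583 mg/L.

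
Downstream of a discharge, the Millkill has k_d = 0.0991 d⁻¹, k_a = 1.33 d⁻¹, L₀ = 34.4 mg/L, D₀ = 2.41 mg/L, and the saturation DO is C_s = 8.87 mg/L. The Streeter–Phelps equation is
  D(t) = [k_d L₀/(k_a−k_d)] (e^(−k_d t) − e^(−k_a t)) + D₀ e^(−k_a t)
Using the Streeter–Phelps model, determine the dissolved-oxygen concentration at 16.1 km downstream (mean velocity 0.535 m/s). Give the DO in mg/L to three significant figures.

DO ≈ 6.42 mg/L

Travel time t = x/v = 16.1 km / (0.535 m/s) = 16100 m / 0.535 m/s = 30090 s = 0.3483 d.
k_d L₀/(k_a−k_d) = 0.0991×34.4/(1.33−0.0991) = 3.409/1.231 = 2.770 mg/L.
e^(−k_d t) = e^(−0.0991×0.3483) = 0.9661; e^(−k_a t) = e^(−1.33×0.3483) = 0.6292.
D = 2.770 × (0.9661 − 0.6292) + 2.41 × 0.6292 = 0.9329 + 1.516 = 2.449 mg/L.
DO = C_s − D = 8.87 − 2.449 = 6.421 mg/L.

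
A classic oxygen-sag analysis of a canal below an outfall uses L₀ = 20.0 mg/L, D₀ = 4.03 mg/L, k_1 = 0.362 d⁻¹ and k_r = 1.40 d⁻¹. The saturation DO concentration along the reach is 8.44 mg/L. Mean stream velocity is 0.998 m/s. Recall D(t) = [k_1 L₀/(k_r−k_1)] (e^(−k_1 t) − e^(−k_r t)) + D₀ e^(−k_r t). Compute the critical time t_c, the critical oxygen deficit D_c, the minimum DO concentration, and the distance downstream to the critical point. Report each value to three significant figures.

t_c ≈ 0.472 d; D_c ≈ 4.36 mg/L; min DO ≈ 4.08 mg/L; x_c ≈ 40.7 km

At the critical point dD/dt = 0, so k_1 L₀ e^(−k_1 t) = k_r D. Substituting D(t) from the Streeter–Phelps equation and solving for t gives
t_c = ln[(k_r/k_1)(1 − D₀(k_r−k_1)/(k_1 L₀))] / (k_r−k_1).
Here k_r−k_1 = 1.038 d⁻¹ and 1 − D₀(k_r−k_1)/(k_1 L₀) = 1 − 4.03×1.038/(0.362×20.0) = 0.4222, so
t_c = ln(3.867 × 0.4222) / 1.038 = 0.4904 / 1.038 = 0.4724 d.
L(t_c) = L₀ e^(−k_1 t_c) = 20.0 × 0.8428 = 16.86 mg/L, and at the critical point k_r D_c = k_1 L, so D_c = (0.362/1.40) × 16.86 = 4.359 mg/L.
Minimum DO = C_s − D_c = 8.44 − 4.359 = 4.081 mg/L.
x_c = v t_c = 0.998 m/s × 0.4724 d × 86400 s/d = 40730 m ≈ 40.7 km.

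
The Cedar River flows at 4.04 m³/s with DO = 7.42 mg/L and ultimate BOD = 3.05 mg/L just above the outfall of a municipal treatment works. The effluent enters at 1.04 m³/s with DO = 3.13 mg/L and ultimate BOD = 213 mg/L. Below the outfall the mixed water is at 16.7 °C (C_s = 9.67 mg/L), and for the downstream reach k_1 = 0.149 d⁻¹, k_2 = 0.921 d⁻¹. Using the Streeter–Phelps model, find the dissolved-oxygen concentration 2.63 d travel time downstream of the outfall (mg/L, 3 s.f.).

DO ≈ 4.18 mg/L

Mixed DO = (4.04×7.42 + 1.04×3.13)/(4.04+1.04) = 33.23/5.080 = 6.542 mg/L.
Mixed L₀ = (4.04×3.05 + 1.04×213)/(5.080) = 233.8/5.080 = 46.03 mg/L.
Initial deficit D₀ = C_s − DO₀ = 9.67 − 6.542 = 3.128 mg/L.
D(2.63) = [0.149×46.03/(0.921−0.149)](e^(−0.149×2.63) − e^(−0.921×2.63)) + 3.128 e^(−0.921×2.63)
= 8.884 × (0.6758 − 0.08872) + 3.128 × 0.08872 = 5.493 mg/L.
DO = 9.67 − 5.493 = 4.177 mg/L.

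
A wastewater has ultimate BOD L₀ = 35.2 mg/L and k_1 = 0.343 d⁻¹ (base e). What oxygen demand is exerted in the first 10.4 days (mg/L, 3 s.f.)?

y_t = L₀(1 − e^(−k_1 t)) = 35.2 × (1 − e^(−0.343×10.4))
= 35.2 × (1 − 0.02823) = 35.2 × 0.9718 = 34.21 mg/L.

y ≈ 34.2 mg/L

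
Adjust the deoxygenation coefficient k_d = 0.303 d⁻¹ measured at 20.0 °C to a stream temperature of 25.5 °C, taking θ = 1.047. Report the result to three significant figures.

k_d(T₂) = k_d(T₁) · θ^(T₂−T₁) = 0.303 × 1.047^(25.5−20.0)
= 0.303 × 1.047^5.50 = 0.303 × 1.287 = 0.3901 d⁻¹.

k_d ≈ 0.390 d⁻¹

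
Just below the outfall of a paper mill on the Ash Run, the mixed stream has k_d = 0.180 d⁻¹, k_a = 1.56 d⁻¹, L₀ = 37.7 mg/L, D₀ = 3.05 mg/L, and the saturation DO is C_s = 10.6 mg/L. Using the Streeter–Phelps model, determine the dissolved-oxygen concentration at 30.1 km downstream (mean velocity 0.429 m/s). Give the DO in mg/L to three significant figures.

DO ≈ 6.88 mg/L

Travel time t = x/v = 30.1 km / (0.429 m/s) = 30100 m / 0.429 m/s = 70160 s = 0.8121 d.
k_d L₀/(k_a−k_d) = 0.180×37.7/(1.56−0.180) = 6.786/1.380 = 4.917 mg/L.
e^(−k_d t) = e^(−0.180×0.8121) = 0.8640; e^(−k_a t) = e^(−1.56×0.8121) = 0.2817.
D = 4.917 × (0.8640 − 0.2817) + 3.05 × 0.2817 = 2.863 + 0.8593 = 3.723 mg/L.
DO = C_s − D = 10.6 − 3.723 = 6.877 mg/L.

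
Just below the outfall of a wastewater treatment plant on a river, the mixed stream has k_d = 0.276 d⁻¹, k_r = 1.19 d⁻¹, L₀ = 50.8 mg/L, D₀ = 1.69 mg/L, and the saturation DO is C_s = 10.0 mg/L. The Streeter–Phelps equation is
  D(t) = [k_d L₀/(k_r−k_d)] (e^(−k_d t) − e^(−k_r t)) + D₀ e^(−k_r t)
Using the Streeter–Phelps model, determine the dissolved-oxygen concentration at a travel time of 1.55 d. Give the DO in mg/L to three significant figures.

DO ≈ 2.16 mg/L

k_d L₀/(k_r−k_d) = 0.276×50.8/(1.19−0.276) = 14.02/0.9140 = 15.34 mg/L.
e^(−k_d t) = e^(−0.276×1.550) = 0.6519; e^(−k_r t) = e^(−1.19×1.550) = 0.1581.
D = 15.34 × (0.6519 − 0.1581) + 1.69 × 0.1581 = 7.575 + 0.2672 = 7.843 mg/L.
DO = C_s − D = 10.0 − 7.843 = 2.157 mg/L.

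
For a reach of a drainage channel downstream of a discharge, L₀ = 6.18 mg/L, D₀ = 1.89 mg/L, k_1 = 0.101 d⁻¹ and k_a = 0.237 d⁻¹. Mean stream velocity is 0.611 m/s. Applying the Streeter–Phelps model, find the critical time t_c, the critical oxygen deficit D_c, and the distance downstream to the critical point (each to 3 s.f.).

At the critical point dD/dt = 0, so k_1 L₀ e^(−k_1 t) = k_a D. Substituting D(t) from the Streeter–Phelps equation and solving for t gives
t_c = ln[(k_a/k_1)(1 − D₀(k_a−k_1)/(k_1 L₀))] / (k_a−k_1).
Here k_a−k_1 = 0.1360 d⁻¹ and 1 − D₀(k_a−k_1)/(k_1 L₀) = 1 − 1.89×0.1360/(0.101×6.18) = 0.5882, so
t_c = ln(2.347 × 0.5882) / 0.1360 = 0.3222 / 0.1360 = 2.369 d.
D_c = (k_1/k_a) L₀ e^(−k_1 t_c) = (0.101/0.237) × 6.18 × e^(−0.101×2.369) = 0.4262 × 6.18 × 0.7872 = 2.073 mg/L.
x_c = v t_c = 0.611 m/s × 2.369 d × 86400 s/d = 125100 m ≈ 125 km.

t_c ≈ 2.37 d; D_c ≈ 2.07 mg/L; x_c ≈ 125 km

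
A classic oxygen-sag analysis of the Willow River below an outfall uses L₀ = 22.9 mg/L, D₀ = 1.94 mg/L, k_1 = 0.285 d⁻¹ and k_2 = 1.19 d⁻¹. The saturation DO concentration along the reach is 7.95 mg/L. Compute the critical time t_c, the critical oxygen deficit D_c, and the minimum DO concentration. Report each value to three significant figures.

t_c ≈ 1.23 d; D_c ≈ 3.86 mg/L; min DO ≈ 4.09 mg/L

At the critical point dD/dt = 0, so k_1 L₀ e^(−k_1 t) = k_2 D. Substituting D(t) from the Streeter–Phelps equation and solving for t gives
t_c = ln[(k_2/k_1)(1 − D₀(k_2−k_1)/(k_1 L₀))] / (k_2−k_1).
Here k_2−k_1 = 0.9050 d⁻¹ and 1 − D₀(k_2−k_1)/(k_1 L₀) = 1 − 1.94×0.9050/(0.285×22.9) = 0.7310, so
t_c = ln(4.175 × 0.7310) / 0.9050 = 1.116 / 0.9050 = 1.233 d.
D_c = (k_1/k_2) L₀ e^(−k_1 t_c) = (0.285/1.19) × 22.9 × e^(−0.285×1.233) = 0.2395 × 22.9 × 0.7037 = 3.859 mg/L.
Minimum DO = C_s − D_c = 7.95 − 3.859 = 4.091 mg/L.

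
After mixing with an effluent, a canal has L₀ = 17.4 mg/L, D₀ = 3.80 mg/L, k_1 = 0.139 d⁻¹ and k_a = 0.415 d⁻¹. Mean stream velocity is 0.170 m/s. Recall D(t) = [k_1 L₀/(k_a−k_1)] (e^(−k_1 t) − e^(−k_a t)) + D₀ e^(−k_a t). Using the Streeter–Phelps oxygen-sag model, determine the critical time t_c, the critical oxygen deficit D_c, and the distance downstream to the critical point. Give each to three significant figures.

With k_a/k_1 = 2.986 and 1 − D₀(k_a−k_1)/(k_1 L₀) = 0.5664,
t_c = ln(2.986 × 0.5664) / (0.415 − 0.139) = ln(1.691) / 0.2760 = 0.5253/0.2760 = 1.903 d.
D_c = (k_1/k_a) L₀ e^(−k_1 t_c) = (0.139/0.415) × 17.4 × e^(−0.139×1.903) = 0.3349 × 17.4 × 0.7676 = 4.473 mg/L.
x_c = v t_c = 0.170 m/s × 1.903 d × 86400 s/d = 27950 m ≈ 28.0 km.

t_c ≈ 1.90 d; D_c ≈ 4.47 mg/L; x_c ≈ 28.0 km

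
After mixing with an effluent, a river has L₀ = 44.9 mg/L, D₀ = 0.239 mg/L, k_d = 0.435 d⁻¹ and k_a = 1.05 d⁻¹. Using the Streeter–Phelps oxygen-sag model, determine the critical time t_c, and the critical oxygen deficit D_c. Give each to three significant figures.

t_c = [1/(k_a−k_d)] ln[(k_a/k_d)(1 − D₀(k_a−k_d)/(k_d L₀))]
= [1/(1.05−0.435)] ln[(1.05/0.435)(1 − 0.239×0.6150/(0.435×44.9))]
= (1/0.6150) ln[2.414 × 0.9925] = 1.626 × ln(2.396) = 1.626 × 0.8736 = 1.421 d.
L(t_c) = L₀ e^(−k_d t_c) = 44.9 × 0.5391 = 24.20 mg/L, and at the critical point k_a D_c = k_d L, so D_c = (0.435/1.05) × 24.20 = 10.03 mg/L.

t_c ≈ 1.42 d; D_c ≈ 10.0 mg/L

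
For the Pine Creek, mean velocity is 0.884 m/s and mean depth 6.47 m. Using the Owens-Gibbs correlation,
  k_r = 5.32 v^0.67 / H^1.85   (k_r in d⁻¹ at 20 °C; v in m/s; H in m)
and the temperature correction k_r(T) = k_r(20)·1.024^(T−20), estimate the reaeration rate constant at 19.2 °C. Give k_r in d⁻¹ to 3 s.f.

k_r ≈ 0.152 d⁻¹

k_r(20) = 5.32 × 0.884^0.67 / 6.47^1.85 = 5.32 × 0.9207 / 31.64 = 0.1548 d⁻¹.
k_r(19.2) = 0.1548 × 1.024^(19.2−20) = 0.1548 × 0.9812 = 0.1519 d⁻¹.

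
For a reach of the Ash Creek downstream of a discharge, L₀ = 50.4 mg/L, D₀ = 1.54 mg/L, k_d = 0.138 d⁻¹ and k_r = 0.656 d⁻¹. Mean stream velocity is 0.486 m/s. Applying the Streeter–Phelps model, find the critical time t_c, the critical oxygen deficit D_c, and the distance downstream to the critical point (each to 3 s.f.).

t_c = [1/(k_r−k_d)] ln[(k_r/k_d)(1 − D₀(k_r−k_d)/(k_d L₀))]
= [1/(0.656−0.138)] ln[(0.656/0.138)(1 − 1.54×0.5180/(0.138×50.4))]
= (1/0.5180) ln[4.754 × 0.8853] = 1.931 × ln(4.208) = 1.931 × 1.437 = 2.774 d.
L(t_c) = L₀ e^(−k_d t_c) = 50.4 × 0.6819 = 34.37 mg/L, and at the critical point k_r D_c = k_d L, so D_c = (0.138/0.656) × 34.37 = 7.230 mg/L.
x_c = v t_c = 0.486 m/s × 2.774 d × 86400 s/d = 116500 m ≈ 116 km.

t_c ≈ 2.77 d; D_c ≈ 7.23 mg/L; x_c ≈ 116 km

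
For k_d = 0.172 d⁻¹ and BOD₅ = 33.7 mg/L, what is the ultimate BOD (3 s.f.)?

L₀ ≈ 58.4 mg/L

BOD₅ = L₀(1 − e^(−5k_d)) ⇒ L₀ = BOD₅ / (1 − e^(−5×0.172))
= 33.7 / (1 − 0.4232) = 33.7 / 0.5768 = 58.42 mg/L.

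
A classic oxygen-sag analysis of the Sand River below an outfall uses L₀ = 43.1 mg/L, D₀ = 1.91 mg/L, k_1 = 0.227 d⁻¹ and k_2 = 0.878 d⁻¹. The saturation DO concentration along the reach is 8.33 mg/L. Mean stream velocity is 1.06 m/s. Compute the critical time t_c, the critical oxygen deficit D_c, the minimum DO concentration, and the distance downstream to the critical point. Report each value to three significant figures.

At the critical point dD/dt = 0, so k_1 L₀ e^(−k_1 t) = k_2 D. Substituting D(t) from the Streeter–Phelps equation and solving for t gives
t_c = ln[(k_2/k_1)(1 − D₀(k_2−k_1)/(k_1 L₀))] / (k_2−k_1).
Here k_2−k_1 = 0.6510 d⁻¹ and 1 − D₀(k_2−k_1)/(k_1 L₀) = 1 − 1.91×0.6510/(0.227×43.1) = 0.8729, so
t_c = ln(3.868 × 0.8729) / 0.6510 = 1.217 / 0.6510 = 1.869 d.
L(t_c) = L₀ e^(−k_1 t_c) = 43.1 × 0.6542 = 28.20 mg/L, and at the critical point k_2 D_c = k_1 L, so D_c = (0.227/0.878) × 28.20 = 7.290 mg/L.
Minimum DO = C_s − D_c = 8.33 − 7.290 = 1.040 mg/L.
x_c = v t_c = 1.06 m/s × 1.869 d × 86400 s/d = 171200 m ≈ 171 km.

t_c ≈ 1.87 d; D_c ≈ 7.29 mg/L; min DO ≈ 1.04 mg/L; x_c ≈ 171 km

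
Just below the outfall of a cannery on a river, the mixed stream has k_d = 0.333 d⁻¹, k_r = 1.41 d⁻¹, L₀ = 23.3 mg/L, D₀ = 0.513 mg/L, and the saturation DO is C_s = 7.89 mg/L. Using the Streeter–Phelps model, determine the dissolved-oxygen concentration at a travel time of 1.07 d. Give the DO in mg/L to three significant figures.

k_d L₀/(k_r−k_d) = 0.333×23.3/(1.41−0.333) = 7.759/1.077 = 7.204 mg/L.
e^(−k_d t) = e^(−0.333×1.070) = 0.7003; e^(−k_r t) = e^(−1.41×1.070) = 0.2212.
D = 7.204 × (0.7003 − 0.2212) + 0.513 × 0.2212 = 3.451 + 0.1135 = 3.565 mg/L.
DO = C_s − D = 7.89 − 3.565 = 4.325 mg/L.

DO ≈ 4.33 mg/L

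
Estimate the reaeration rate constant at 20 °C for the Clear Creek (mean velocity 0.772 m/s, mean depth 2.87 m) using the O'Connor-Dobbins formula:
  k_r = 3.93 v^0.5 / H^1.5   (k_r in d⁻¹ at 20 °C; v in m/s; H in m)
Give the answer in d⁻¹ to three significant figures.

k_r = 3.93 × 0.772^0.5 / 2.87^1.5 = 3.93 × 0.8786 / 4.862 = 0.7102 d⁻¹.

k_r ≈ 0.710 d⁻¹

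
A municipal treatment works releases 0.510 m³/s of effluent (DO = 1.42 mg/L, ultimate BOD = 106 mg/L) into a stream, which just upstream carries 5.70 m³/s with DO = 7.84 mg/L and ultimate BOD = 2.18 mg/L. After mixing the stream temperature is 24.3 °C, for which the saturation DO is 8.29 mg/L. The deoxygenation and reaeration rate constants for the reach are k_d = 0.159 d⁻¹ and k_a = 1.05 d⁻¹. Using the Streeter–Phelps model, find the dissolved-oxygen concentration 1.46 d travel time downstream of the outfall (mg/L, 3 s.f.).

DO ≈ 6.98 mg/L

Mixed DO = (5.70×7.84 + 0.510×1.42)/(5.70+0.510) = 45.41/6.210 = 7.313 mg/L.
Mixed L₀ = (5.70×2.18 + 0.510×106)/(6.210) = 66.49/6.210 = 10.71 mg/L.
Initial deficit D₀ = C_s − DO₀ = 8.29 − 7.313 = 0.9772 mg/L.
D(1.46) = [0.159×10.71/(1.05−0.159)](e^(−0.159×1.46) − e^(−1.05×1.46)) + 0.9772 e^(−1.05×1.46)
= 1.911 × (0.7928 − 0.2159) + 0.9772 × 0.2159 = 1.313 mg/L.
DO = 8.29 − 1.313 = 6.977 mg/L.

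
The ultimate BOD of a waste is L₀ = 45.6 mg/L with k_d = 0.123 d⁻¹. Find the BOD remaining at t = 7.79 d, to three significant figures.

L ≈ 17.5 mg/L

L_t = L₀ e^(−k_d t) = 45.6 × e^(−0.123×7.79) = 45.6 × 0.3836 = 17.49 mg/L.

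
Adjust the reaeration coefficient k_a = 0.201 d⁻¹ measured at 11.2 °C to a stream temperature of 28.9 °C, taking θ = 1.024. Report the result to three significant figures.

k_a ≈ 0.306 d⁻¹

k_a(T₂) = k_a(T₁) · θ^(T₂−T₁) = 0.201 × 1.024^(28.9−11.2)
= 0.201 × 1.024^17.7 = 0.201 × 1.522 = 0.3058 d⁻¹.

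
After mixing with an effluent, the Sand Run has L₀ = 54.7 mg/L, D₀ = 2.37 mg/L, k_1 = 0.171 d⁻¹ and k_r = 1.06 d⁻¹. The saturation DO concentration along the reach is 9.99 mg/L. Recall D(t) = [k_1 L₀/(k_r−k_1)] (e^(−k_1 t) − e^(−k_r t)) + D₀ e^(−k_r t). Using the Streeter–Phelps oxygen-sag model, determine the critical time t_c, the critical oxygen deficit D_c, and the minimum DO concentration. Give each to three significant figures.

With k_r/k_1 = 6.199 and 1 − D₀(k_r−k_1)/(k_1 L₀) = 0.7747,
t_c = ln(6.199 × 0.7747) / (1.06 − 0.171) = ln(4.803) / 0.8890 = 1.569/0.8890 = 1.765 d.
L(t_c) = L₀ e^(−k_1 t_c) = 54.7 × 0.7395 = 40.45 mg/L, and at the critical point k_r D_c = k_1 L, so D_c = (0.171/1.06) × 40.45 = 6.525 mg/L.
Minimum DO = C_s − D_c = 9.99 − 6.525 = 3.465 mg/L.

t_c ≈ 1.77 d; D_c ≈ 6.53 mg/L; min DO ≈ 3.46 mg/L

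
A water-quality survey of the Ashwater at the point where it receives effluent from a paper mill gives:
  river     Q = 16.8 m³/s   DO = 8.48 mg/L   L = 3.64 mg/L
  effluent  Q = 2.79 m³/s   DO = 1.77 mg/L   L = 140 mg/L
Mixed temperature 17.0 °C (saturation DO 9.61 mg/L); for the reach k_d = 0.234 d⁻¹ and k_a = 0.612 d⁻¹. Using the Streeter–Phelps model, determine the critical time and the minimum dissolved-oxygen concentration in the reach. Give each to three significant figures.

Mixed DO = (16.8×8.48 + 2.79×1.77)/(16.8+2.79) = 147.4/19.59 = 7.524 mg/L.
Mixed L₀ = (16.8×3.64 + 2.79×140)/(19.59) = 451.8/19.59 = 23.06 mg/L.
Initial deficit D₀ = C_s − DO₀ = 9.61 − 7.524 = 2.086 mg/L.
t_c = (1/0.3780) ln[(0.612/0.234)(1 − 2.086×0.3780/(0.234×23.06))] = 2.646 × ln(2.233) = 2.126 d.
D_c = (0.234/0.612) × 23.06 × e^(−0.234×2.126) = 0.3824 × 23.06 × 0.6081 = 5.362 mg/L.
Minimum DO = 9.61 − 5.362 = 4.248 mg/L.

t_c ≈ 2.13 d; minimum DO ≈ 4.25 mg/L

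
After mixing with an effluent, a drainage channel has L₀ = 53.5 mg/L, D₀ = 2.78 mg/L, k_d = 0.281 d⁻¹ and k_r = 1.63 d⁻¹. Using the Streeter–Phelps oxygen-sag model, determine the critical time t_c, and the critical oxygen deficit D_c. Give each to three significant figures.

t_c ≈ 1.09 d; D_c ≈ 6.79 mg/L

t_c = [1/(k_r−k_d)] ln[(k_r/k_d)(1 − D₀(k_r−k_d)/(k_d L₀))]
= [1/(1.63−0.281)] ln[(1.63/0.281)(1 − 2.78×1.349/(0.281×53.5))]
= (1/1.349) ln[5.801 × 0.7505] = 0.7413 × ln(4.354) = 0.7413 × 1.471 = 1.090 d.
D_c = (k_d/k_r) L₀ e^(−k_d t_c) = (0.281/1.63) × 53.5 × e^(−0.281×1.090) = 0.1724 × 53.5 × 0.7361 = 6.789 mg/L.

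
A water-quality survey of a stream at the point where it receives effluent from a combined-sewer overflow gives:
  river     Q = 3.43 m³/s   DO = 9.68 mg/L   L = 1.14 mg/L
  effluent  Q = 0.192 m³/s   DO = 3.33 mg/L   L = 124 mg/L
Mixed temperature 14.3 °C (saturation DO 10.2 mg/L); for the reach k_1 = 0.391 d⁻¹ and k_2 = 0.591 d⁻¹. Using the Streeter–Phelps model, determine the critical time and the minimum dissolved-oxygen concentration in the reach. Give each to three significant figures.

t_c ≈ 1.77 d; minimum DO ≈ 7.67 mg/L

Mixed DO = (3.43×9.68 + 0.192×3.33)/(3.43+0.192) = 33.84/3.622 = 9.343 mg/L.
Mixed L₀ = (3.43×1.14 + 0.192×124)/(3.622) = 27.72/3.622 = 7.653 mg/L.
Initial deficit D₀ = C_s − DO₀ = 10.2 − 9.343 = 0.8566 mg/L.
t_c = (1/0.2000) ln[(0.591/0.391)(1 − 0.8566×0.2000/(0.391×7.653))] = 5.000 × ln(1.425) = 1.771 d.
D_c = (0.391/0.591) × 7.653 × e^(−0.391×1.771) = 0.6616 × 7.653 × 0.5004 = 2.533 mg/L.
Minimum DO = 10.2 − 2.533 = 7.667 mg/L.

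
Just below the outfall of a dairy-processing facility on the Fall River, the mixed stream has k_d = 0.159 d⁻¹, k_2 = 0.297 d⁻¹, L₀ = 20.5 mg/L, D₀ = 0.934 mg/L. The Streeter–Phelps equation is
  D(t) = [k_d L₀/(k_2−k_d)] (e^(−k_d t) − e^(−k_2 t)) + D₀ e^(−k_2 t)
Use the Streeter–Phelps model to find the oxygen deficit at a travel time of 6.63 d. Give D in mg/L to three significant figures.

D ≈ 5.06 mg/L

k_d L₀/(k_2−k_d) = 0.159×20.5/(0.297−0.159) = 3.260/0.1380 = 23.62 mg/L.
e^(−k_d t) = e^(−0.159×6.630) = 0.3485; e^(−k_2 t) = e^(−0.297×6.630) = 0.1396.
D = 23.62 × (0.3485 − 0.1396) + 0.934 × 0.1396 = 4.934 + 0.1304 = 5.065 mg/L.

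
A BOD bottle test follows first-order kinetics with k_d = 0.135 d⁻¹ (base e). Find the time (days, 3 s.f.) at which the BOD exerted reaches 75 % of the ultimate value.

t ≈ 10.3 d

y/L₀ = 1 − e^(−k_d t) = 0.75 ⇒ e^(−k_d t) = 0.250
t = −ln(0.250) / 0.135 = 1.386 / 0.135 = 10.27 d.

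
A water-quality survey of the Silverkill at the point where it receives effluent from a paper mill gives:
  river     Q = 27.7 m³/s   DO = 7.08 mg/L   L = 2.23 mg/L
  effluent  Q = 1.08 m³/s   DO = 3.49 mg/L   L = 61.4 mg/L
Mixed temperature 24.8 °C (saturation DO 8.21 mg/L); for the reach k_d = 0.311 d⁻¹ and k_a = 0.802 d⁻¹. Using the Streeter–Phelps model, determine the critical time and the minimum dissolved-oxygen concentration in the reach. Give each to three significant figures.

Mixed DO = (27.7×7.08 + 1.08×3.49)/(27.7+1.08) = 199.9/28.78 = 6.945 mg/L.
Mixed L₀ = (27.7×2.23 + 1.08×61.4)/(28.78) = 128.1/28.78 = 4.450 mg/L.
Initial deficit D₀ = C_s − DO₀ = 8.21 − 6.945 = 1.265 mg/L.
t_c = (1/0.4910) ln[(0.802/0.311)(1 − 1.265×0.4910/(0.311×4.450))] = 2.037 × ln(1.422) = 0.7167 d.
D_c = (0.311/0.802) × 4.450 × e^(−0.311×0.7167) = 0.3878 × 4.450 × 0.8002 = 1.381 mg/L.
Minimum DO = 8.21 − 1.381 = 6.829 mg/L.

t_c ≈ 0.717 d; minimum DO ≈ 6.83 mg/L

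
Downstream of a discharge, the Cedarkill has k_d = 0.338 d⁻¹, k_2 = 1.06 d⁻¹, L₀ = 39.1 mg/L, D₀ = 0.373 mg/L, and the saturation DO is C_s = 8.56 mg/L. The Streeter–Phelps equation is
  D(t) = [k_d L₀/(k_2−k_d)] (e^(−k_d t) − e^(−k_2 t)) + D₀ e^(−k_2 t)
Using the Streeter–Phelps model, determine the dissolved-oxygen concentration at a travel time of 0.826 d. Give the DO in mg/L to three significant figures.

k_d L₀/(k_2−k_d) = 0.338×39.1/(1.06−0.338) = 13.22/0.7220 = 18.30 mg/L.
e^(−k_d t) = e^(−0.338×0.8260) = 0.7564; e^(−k_2 t) = e^(−1.06×0.8260) = 0.4166.
D = 18.30 × (0.7564 − 0.4166) + 0.373 × 0.4166 = 6.219 + 0.1554 = 6.375 mg/L.
DO = C_s − D = 8.56 − 6.375 = 2.185 mg/L.

DO ≈ 2.19 mg/L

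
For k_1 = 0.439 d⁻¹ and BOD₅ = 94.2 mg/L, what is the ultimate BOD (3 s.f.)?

BOD₅ = L₀(1 − e^(−5k_1)) ⇒ L₀ = BOD₅ / (1 − e^(−5×0.439))
= 94.2 / (1 − 0.1114) = 94.2 / 0.8886 = 106.0 mg/L.

L₀ ≈ 106 mg/L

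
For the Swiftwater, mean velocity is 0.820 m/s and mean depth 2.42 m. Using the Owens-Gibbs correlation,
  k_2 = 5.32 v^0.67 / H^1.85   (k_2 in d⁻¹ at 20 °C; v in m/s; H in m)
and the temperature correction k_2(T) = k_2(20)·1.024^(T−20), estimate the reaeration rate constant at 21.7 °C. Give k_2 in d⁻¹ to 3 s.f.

k_2 ≈ 0.945 d⁻¹

k_2(20) = 5.32 × 0.820^0.67 / 2.42^1.85 = 5.32 × 0.8755 / 5.129 = 0.9080 d⁻¹.
k_2(21.7) = 0.9080 × 1.024^(21.7−20) = 0.9080 × 1.041 = 0.9454 d⁻¹.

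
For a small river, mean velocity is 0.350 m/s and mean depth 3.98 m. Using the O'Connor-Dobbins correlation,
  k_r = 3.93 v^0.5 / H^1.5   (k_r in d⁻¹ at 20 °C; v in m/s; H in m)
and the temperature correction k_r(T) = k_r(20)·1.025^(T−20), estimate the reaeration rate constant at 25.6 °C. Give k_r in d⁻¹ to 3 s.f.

k_r ≈ 0.336 d⁻¹

k_r(20) = 3.93 × 0.350^0.5 / 3.98^1.5 = 3.93 × 0.5916 / 7.940 = 0.2928 d⁻¹.
k_r(25.6) = 0.2928 × 1.025^(25.6−20) = 0.2928 × 1.148 = 0.3362 d⁻¹.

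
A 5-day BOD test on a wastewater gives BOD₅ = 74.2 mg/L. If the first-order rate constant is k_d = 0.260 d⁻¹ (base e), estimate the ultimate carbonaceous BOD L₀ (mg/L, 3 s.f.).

BOD₅ = L₀(1 − e^(−5k_d)) ⇒ L₀ = BOD₅ / (1 − e^(−5×0.260))
= 74.2 / (1 − 0.2725) = 74.2 / 0.7275 = 102.0 mg/L.

L₀ ≈ 102 mg/L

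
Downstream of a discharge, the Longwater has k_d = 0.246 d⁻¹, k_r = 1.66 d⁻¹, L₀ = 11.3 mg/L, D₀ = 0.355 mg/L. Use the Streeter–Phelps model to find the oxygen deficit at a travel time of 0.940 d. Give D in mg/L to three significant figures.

D ≈ 1.22 mg/L

k_d L₀/(k_r−k_d) = 0.246×11.3/(1.66−0.246) = 2.780/1.414 = 1.966 mg/L.
e^(−k_d t) = e^(−0.246×0.9400) = 0.7935; e^(−k_r t) = e^(−1.66×0.9400) = 0.2101.
D = 1.966 × (0.7935 − 0.2101) + 0.355 × 0.2101 = 1.147 + 0.07457 = 1.222 mg/L.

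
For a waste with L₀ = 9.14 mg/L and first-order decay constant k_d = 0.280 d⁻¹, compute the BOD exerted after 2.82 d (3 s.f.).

y ≈ 4.99 mg/L

y_t = L₀(1 − e^(−k_d t)) = 9.14 × (1 − e^(−0.280×2.82))
= 9.14 × (1 − 0.4540) = 9.14 × 0.5460 = 4.990 mg/L.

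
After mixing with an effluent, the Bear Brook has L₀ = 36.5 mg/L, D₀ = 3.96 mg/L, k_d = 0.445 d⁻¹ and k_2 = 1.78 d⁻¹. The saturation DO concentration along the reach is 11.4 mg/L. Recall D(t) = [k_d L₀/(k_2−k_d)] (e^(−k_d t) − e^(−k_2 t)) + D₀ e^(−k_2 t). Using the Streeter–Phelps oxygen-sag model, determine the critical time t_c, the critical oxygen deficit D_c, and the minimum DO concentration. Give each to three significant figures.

t_c ≈ 0.743 d; D_c ≈ 6.55 mg/L; min DO ≈ 4.85 mg/L

t_c = [1/(k_2−k_d)] ln[(k_2/k_d)(1 − D₀(k_2−k_d)/(k_d L₀))]
= [1/(1.78−0.445)] ln[(1.78/0.445)(1 − 3.96×1.335/(0.445×36.5))]
= (1/1.335) ln[4.000 × 0.6745] = 0.7491 × ln(2.698) = 0.7491 × 0.9925 = 0.7435 d.
D_c = (k_d/k_2) L₀ e^(−k_d t_c) = (0.445/1.78) × 36.5 × e^(−0.445×0.7435) = 0.2500 × 36.5 × 0.7183 = 6.555 mg/L.
Minimum DO = C_s − D_c = 11.4 − 6.555 = 4.845 mg/L.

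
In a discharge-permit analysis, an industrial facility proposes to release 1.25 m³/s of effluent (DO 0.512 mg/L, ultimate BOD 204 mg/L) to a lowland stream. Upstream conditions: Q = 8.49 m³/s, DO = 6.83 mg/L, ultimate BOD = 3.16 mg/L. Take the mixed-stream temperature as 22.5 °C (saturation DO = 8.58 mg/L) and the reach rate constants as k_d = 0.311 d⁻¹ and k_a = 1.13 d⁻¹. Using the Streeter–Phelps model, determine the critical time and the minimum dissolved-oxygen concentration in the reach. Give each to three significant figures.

Mixed DO = (8.49×6.83 + 1.25×0.512)/(8.49+1.25) = 58.63/9.740 = 6.019 mg/L.
Mixed L₀ = (8.49×3.16 + 1.25×204)/(9.740) = 281.8/9.740 = 28.94 mg/L.
Initial deficit D₀ = C_s − DO₀ = 8.58 − 6.019 = 2.561 mg/L.
t_c = (1/0.8190) ln[(1.13/0.311)(1 − 2.561×0.8190/(0.311×28.94))] = 1.221 × ln(2.787) = 1.251 d.
D_c = (0.311/1.13) × 28.94 × e^(−0.311×1.251) = 0.2752 × 28.94 × 0.6776 = 5.396 mg/L.
Minimum DO = 8.58 − 5.396 = 3.184 mg/L.

t_c ≈ 1.25 d; minimum DO ≈ 3.18 mg/L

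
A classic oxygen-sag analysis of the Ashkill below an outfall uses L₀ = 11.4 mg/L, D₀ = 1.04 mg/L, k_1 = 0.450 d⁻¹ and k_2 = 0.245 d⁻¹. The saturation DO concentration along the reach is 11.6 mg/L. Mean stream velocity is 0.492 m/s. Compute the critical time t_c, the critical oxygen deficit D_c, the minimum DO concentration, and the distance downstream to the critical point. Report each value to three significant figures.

t_c ≈ 2.77 d; D_c ≈ 6.03 mg/L; min DO ≈ 5.57 mg/L; x_c ≈ 118 km

At the critical point dD/dt = 0, so k_1 L₀ e^(−k_1 t) = k_2 D. Substituting D(t) from the Streeter–Phelps equation and solving for t gives
t_c = ln[(k_2/k_1)(1 − D₀(k_2−k_1)/(k_1 L₀))] / (k_2−k_1).
Here k_2−k_1 = -0.2050 d⁻¹ and 1 − D₀(k_2−k_1)/(k_1 L₀) = 1 − 1.04×-0.2050/(0.450×11.4) = 1.042, so
t_c = ln(0.5444 × 1.042) / -0.2050 = -0.5673 / -0.2050 = 2.767 d.
L(t_c) = L₀ e^(−k_1 t_c) = 11.4 × 0.2879 = 3.282 mg/L, and at the critical point k_2 D_c = k_1 L, so D_c = (0.450/0.245) × 3.282 = 6.028 mg/L.
Minimum DO = C_s − D_c = 11.6 − 6.028 = 5.572 mg/L.
x_c = v t_c = 0.492 m/s × 2.767 d × 86400 s/d = 117600 m ≈ 118 km.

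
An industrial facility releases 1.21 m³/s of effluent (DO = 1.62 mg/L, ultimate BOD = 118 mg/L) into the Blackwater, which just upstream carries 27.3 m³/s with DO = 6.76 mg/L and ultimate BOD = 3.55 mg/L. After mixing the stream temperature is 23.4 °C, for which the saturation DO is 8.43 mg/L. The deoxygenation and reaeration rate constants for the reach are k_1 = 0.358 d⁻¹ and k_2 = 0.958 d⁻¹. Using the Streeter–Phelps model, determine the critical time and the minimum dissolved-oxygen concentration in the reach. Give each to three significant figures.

Mixed DO = (27.3×6.76 + 1.21×1.62)/(27.3+1.21) = 186.5/28.51 = 6.542 mg/L.
Mixed L₀ = (27.3×3.55 + 1.21×118)/(28.51) = 239.7/28.51 = 8.407 mg/L.
Initial deficit D₀ = C_s − DO₀ = 8.43 − 6.542 = 1.888 mg/L.
t_c = (1/0.6000) ln[(0.958/0.358)(1 − 1.888×0.6000/(0.358×8.407))] = 1.667 × ln(1.669) = 0.8535 d.
D_c = (0.358/0.958) × 8.407 × e^(−0.358×0.8535) = 0.3737 × 8.407 × 0.7367 = 2.315 mg/L.
Minimum DO = 8.43 − 2.315 = 6.115 mg/L.

t_c ≈ 0.853 d; minimum DO ≈ 6.12 mg/L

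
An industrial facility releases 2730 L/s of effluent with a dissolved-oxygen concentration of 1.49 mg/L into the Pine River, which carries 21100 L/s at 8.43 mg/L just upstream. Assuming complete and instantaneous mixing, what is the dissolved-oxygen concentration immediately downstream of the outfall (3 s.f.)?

7.63 mg/L

Flow-weighted mixing: C = (Q_r C_r + Q_w C_w)/(Q_r + Q_w)
= (21100×8.43 + 2730×1.49)/(21100 + 2730) = 181900/23830 = 7.635 mg/L.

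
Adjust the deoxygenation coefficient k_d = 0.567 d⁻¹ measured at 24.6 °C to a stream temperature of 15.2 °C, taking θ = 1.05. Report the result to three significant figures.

k_d(T₂) = k_d(T₁) · θ^(T₂−T₁) = 0.567 × 1.05^(15.2−24.6)
= 0.567 × 1.05^-9.40 = 0.567 × 0.6322 = 0.3584 d⁻¹.

k_d ≈ 0.358 d⁻¹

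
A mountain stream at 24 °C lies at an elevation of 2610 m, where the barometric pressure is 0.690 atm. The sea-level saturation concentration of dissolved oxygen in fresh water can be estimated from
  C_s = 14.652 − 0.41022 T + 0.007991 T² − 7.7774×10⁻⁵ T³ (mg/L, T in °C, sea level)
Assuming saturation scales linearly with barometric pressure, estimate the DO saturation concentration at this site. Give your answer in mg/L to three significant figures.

At sea level: C_s = 14.652 − 0.41022×24 + 0.007991×24² − 7.7774×10⁻⁵×24³ = 8.334 mg/L.
Pressure correction: C_s' = 8.334 × 0.690 = 5.751 mg/L.

C_s ≈ 5.75 mg/L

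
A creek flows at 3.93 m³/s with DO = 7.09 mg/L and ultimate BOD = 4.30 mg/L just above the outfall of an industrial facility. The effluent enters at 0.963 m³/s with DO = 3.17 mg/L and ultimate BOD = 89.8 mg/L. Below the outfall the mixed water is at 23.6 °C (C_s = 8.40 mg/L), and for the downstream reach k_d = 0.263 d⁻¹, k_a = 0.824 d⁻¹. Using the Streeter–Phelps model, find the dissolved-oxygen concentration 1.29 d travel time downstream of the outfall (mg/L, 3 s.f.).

DO ≈ 4.05 mg/L

Mixed DO = (3.93×7.09 + 0.963×3.17)/(3.93+0.963) = 30.92/4.893 = 6.318 mg/L.
Mixed L₀ = (3.93×4.30 + 0.963×89.8)/(4.893) = 103.4/4.893 = 21.13 mg/L.
Initial deficit D₀ = C_s − DO₀ = 8.40 − 6.318 = 2.082 mg/L.
D(1.29) = [0.263×21.13/(0.824−0.263)](e^(−0.263×1.29) − e^(−0.824×1.29)) + 2.082 e^(−0.824×1.29)
= 9.905 × (0.7123 − 0.3454) + 2.082 × 0.3454 = 4.353 mg/L.
DO = 8.40 − 4.353 = 4.047 mg/L.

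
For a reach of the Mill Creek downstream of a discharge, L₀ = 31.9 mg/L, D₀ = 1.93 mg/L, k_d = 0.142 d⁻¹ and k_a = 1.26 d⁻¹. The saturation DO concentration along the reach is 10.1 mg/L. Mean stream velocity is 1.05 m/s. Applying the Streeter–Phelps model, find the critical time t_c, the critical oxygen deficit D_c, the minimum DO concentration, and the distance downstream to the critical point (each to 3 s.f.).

t_c ≈ 1.37 d; D_c ≈ 2.96 mg/L; min DO ≈ 7.14 mg/L; x_c ≈ 125 km

At the critical point dD/dt = 0, so k_d L₀ e^(−k_d t) = k_a D. Substituting D(t) from the Streeter–Phelps equation and solving for t gives
t_c = ln[(k_a/k_d)(1 − D₀(k_a−k_d)/(k_d L₀))] / (k_a−k_d).
Here k_a−k_d = 1.118 d⁻¹ and 1 − D₀(k_a−k_d)/(k_d L₀) = 1 − 1.93×1.118/(0.142×31.9) = 0.5237, so
t_c = ln(8.873 × 0.5237) / 1.118 = 1.536 / 1.118 = 1.374 d.
D_c = (k_d/k_a) L₀ e^(−k_d t_c) = (0.142/1.26) × 31.9 × e^(−0.142×1.374) = 0.1127 × 31.9 × 0.8227 = 2.958 mg/L.
Minimum DO = C_s − D_c = 10.1 − 2.958 = 7.142 mg/L.
x_c = v t_c = 1.05 m/s × 1.374 d × 86400 s/d = 124600 m ≈ 125 km.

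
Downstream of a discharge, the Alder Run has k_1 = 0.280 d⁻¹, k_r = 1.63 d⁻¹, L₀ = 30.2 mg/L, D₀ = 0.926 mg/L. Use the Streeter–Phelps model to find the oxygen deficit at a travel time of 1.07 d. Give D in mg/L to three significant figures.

D ≈ 3.71 mg/L

k_1 L₀/(k_r−k_1) = 0.280×30.2/(1.63−0.280) = 8.456/1.350 = 6.264 mg/L.
e^(−k_1 t) = e^(−0.280×1.070) = 0.7411; e^(−k_r t) = e^(−1.63×1.070) = 0.1748.
D = 6.264 × (0.7411 − 0.1748) + 0.926 × 0.1748 = 3.547 + 0.1619 = 3.709 mg/L.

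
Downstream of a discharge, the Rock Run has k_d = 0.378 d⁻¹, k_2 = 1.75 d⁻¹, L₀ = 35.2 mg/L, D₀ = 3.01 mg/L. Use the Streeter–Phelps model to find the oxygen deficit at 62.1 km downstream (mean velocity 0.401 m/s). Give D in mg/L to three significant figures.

Travel time t = x/v = 62.1 km / (0.401 m/s) = 62100 m / 0.401 m/s = 154900 s = 1.792 d.
k_d L₀/(k_2−k_d) = 0.378×35.2/(1.75−0.378) = 13.31/1.372 = 9.698 mg/L.
e^(−k_d t) = e^(−0.378×1.792) = 0.5079; e^(−k_2 t) = e^(−1.75×1.792) = 0.04343.
D = 9.698 × (0.5079 − 0.04343) + 3.01 × 0.04343 = 4.504 + 0.1307 = 4.635 mg/L.

D ≈ 4.63 mg/L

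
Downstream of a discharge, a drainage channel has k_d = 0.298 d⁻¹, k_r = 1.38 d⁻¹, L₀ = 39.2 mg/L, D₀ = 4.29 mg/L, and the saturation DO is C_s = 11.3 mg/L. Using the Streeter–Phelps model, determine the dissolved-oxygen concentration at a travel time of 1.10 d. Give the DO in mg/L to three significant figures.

DO ≈ 4.95 mg/L

k_d L₀/(k_r−k_d) = 0.298×39.2/(1.38−0.298) = 11.68/1.082 = 10.80 mg/L.
e^(−k_d t) = e^(−0.298×1.100) = 0.7205; e^(−k_r t) = e^(−1.38×1.100) = 0.2191.
D = 10.80 × (0.7205 − 0.2191) + 4.29 × 0.2191 = 5.413 + 0.9402 = 6.353 mg/L.
DO = C_s − D = 11.3 − 6.353 = 4.947 mg/L.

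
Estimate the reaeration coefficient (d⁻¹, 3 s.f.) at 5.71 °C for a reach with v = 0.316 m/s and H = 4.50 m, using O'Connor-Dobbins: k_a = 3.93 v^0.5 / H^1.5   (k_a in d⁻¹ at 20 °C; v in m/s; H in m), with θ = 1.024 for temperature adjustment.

k_a(20) = 3.93 × 0.316^0.5 / 4.50^1.5 = 3.93 × 0.5621 / 9.546 = 0.2314 d⁻¹.
k_a(5.71) = 0.2314 × 1.024^(5.71−20) = 0.2314 × 0.7125 = 0.1649 d⁻¹.

k_a ≈ 0.165 d⁻¹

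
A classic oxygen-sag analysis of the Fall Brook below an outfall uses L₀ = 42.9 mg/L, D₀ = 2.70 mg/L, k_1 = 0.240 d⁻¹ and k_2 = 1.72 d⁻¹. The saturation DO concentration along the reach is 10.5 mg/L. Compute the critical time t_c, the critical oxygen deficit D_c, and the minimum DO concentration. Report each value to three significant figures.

At the critical point dD/dt = 0, so k_1 L₀ e^(−k_1 t) = k_2 D. Substituting D(t) from the Streeter–Phelps equation and solving for t gives
t_c = ln[(k_2/k_1)(1 − D₀(k_2−k_1)/(k_1 L₀))] / (k_2−k_1).
Here k_2−k_1 = 1.480 d⁻¹ and 1 − D₀(k_2−k_1)/(k_1 L₀) = 1 − 2.70×1.480/(0.240×42.9) = 0.6119, so
t_c = ln(7.167 × 0.6119) / 1.480 = 1.478 / 1.480 = 0.9988 d.
L(t_c) = L₀ e^(−k_1 t_c) = 42.9 × 0.7869 = 33.76 mg/L, and at the critical point k_2 D_c = k_1 L, so D_c = (0.240/1.72) × 33.76 = 4.710 mg/L.
Minimum DO = C_s − D_c = 10.5 − 4.710 = 5.790 mg/L.

t_c ≈ 0.999 d; D_c ≈ 4.71 mg/L; min DO ≈ 5.79 mg/L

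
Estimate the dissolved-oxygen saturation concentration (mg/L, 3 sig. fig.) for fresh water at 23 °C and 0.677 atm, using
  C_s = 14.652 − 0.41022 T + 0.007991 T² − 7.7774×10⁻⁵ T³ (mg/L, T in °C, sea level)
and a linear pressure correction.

C_s ≈ 5.75 mg/L

At sea level: C_s = 14.652 − 0.41022×23 + 0.007991×23² − 7.7774×10⁻⁵×23³ = 8.498 mg/L.
Pressure correction: C_s' = 8.498 × 0.677 = 5.753 mg/L.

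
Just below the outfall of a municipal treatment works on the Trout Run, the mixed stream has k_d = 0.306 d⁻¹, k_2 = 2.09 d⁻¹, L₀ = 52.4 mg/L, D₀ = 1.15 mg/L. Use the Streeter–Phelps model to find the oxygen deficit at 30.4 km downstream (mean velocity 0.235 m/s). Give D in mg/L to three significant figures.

Travel time t = x/v = 30.4 km / (0.235 m/s) = 30400 m / 0.235 m/s = 129400 s = 1.497 d.
k_d L₀/(k_2−k_d) = 0.306×52.4/(2.09−0.306) = 16.03/1.784 = 8.988 mg/L.
e^(−k_d t) = e^(−0.306×1.497) = 0.6324; e^(−k_2 t) = e^(−2.09×1.497) = 0.04375.
D = 8.988 × (0.6324 − 0.04375) + 1.15 × 0.04375 = 5.291 + 0.05031 = 5.341 mg/L.

D ≈ 5.34 mg/L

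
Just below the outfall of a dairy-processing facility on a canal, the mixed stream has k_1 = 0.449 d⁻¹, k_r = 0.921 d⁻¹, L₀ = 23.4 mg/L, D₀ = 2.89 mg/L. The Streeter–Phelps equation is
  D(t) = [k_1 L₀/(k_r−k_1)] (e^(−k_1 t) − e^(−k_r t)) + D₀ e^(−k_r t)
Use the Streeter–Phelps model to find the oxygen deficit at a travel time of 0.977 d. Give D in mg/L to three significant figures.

k_1 L₀/(k_r−k_1) = 0.449×23.4/(0.921−0.449) = 10.51/0.4720 = 22.26 mg/L.
e^(−k_1 t) = e^(−0.449×0.9770) = 0.6449; e^(−k_r t) = e^(−0.921×0.9770) = 0.4066.
D = 22.26 × (0.6449 − 0.4066) + 2.89 × 0.4066 = 5.303 + 1.175 = 6.479 mg/L.

D ≈ 6.48 mg/L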